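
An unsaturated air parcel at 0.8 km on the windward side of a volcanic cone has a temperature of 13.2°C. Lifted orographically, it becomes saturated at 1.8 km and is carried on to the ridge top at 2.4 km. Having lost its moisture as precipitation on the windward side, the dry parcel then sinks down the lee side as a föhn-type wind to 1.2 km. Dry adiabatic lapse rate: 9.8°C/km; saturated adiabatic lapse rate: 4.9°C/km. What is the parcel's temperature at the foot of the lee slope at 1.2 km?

800–1800 m, dry: Δz = 1 km ⇒ ΔT = -9.8°C; T = 3.4°C
1800–2400 m, saturated: Δz = 0.6 km ⇒ ΔT = -2.94°C; T = 0.46°C
2400–1200 m, dry descent: Δz = 1.2 km ⇒ ΔT = +11.76°C; T = 12.22°C

12.22°C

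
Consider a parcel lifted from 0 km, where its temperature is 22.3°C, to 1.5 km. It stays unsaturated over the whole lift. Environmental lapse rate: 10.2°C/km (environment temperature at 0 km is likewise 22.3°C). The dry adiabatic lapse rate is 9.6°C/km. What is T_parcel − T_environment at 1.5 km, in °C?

+0.9°C (parcel warmer than environment)

Parcel:
  0–1500 m, dry: Δz = 1.5 km ⇒ ΔT = -14.4°C; T = 7.9°C
Environment:
  0–1500 m, environment: Δz = 1.5 km ⇒ ΔT = -15.3°C; T = 7°C
T_parcel − T_env = 7.9 − 7 = +0.9°C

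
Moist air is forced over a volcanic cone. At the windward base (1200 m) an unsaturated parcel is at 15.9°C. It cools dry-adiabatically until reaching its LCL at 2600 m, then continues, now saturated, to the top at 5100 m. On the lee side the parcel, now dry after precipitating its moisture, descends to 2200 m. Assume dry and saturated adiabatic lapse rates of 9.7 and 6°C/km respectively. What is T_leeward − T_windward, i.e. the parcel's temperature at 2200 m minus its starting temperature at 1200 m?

-0.45°C

1200 → 2600 m (dry, 9.7°C/km): ΔT = -9.7 × 1.4 = -13.58°C → T = 2.32°C
2600 → 5100 m (saturated, 6°C/km): ΔT = -6 × 2.5 = -15°C → T = -12.68°C
5100 → 2200 m (dry descent, 9.7°C/km): ΔT = +9.7 × 2.9 = +28.13°C → T = 15.45°C
Net change vs windward start: 15.45 − 15.9 = -0.45°C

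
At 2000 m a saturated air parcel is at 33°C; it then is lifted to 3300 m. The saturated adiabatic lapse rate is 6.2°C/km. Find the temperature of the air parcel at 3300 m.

From 2000 m to 3300 m (saturated adiabatic): cools by 6.2 × 1.3 = 8.06°C, giving 24.94°C.

24.94°C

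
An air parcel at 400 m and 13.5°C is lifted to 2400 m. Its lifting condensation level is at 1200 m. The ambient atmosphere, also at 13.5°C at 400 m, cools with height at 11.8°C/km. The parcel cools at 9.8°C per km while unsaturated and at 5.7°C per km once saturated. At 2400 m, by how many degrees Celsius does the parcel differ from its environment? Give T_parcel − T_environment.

+8.92°C (parcel warmer than environment)

Parcel:
  Dry to 1200 m: -9.8 × 0.8 km = -7.84°C, so T = 5.66°C.
  Saturated to 2400 m: -5.7 × 1.2 km = -6.84°C, so T = -1.18°C.
Environment:
  Environment to 2400 m: -11.8 × 2 km = -23.6°C, so T = -10.1°C.
T_parcel − T_env = -1.18 − (-10.1) = +8.92°C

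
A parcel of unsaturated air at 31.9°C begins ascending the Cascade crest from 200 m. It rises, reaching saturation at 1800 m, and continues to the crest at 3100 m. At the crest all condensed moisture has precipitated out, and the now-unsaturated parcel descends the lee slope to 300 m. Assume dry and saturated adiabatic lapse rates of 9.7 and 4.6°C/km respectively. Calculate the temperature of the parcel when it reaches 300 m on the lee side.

37.56°C

Dry to 1800 m: -9.7 × 1.6 km = -15.52°C, so T = 16.38°C.
Saturated to 3100 m: -4.6 × 1.3 km = -5.98°C, so T = 10.4°C.
Dry descent to 300 m: +9.7 × 2.8 km = +27.16°C, so T = 37.56°C.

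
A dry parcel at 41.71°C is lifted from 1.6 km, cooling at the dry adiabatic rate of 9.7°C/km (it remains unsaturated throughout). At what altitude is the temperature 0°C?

5.9 km

Height above start = (41.71 − 0) / 9.7 = 4.3 km
Altitude = 1600 m + 4300 m = 5900 m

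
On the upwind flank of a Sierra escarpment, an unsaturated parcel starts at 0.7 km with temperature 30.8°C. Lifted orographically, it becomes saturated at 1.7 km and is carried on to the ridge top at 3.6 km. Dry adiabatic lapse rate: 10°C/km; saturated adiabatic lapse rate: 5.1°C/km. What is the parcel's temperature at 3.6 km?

11.11°C

700–1700 m, dry: Δz = 1 km ⇒ ΔT = -10°C; T = 20.8°C
1700–3600 m, saturated: Δz = 1.9 km ⇒ ΔT = -9.69°C; T = 11.11°C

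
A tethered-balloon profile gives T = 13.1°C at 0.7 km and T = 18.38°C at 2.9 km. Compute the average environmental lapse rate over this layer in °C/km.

-2.4°C/km

Γ = −ΔT/Δz = (13.1 − 18.38) / (2900 − 700) m
  = -5.28°C / 2.2 km = -2.4°C/km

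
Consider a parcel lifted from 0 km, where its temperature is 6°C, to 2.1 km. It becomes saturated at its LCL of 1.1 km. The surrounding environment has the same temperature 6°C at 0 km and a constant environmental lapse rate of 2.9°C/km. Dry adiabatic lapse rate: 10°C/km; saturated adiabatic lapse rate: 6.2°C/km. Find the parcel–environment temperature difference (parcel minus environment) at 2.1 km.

-11.11°C (parcel cooler than environment)

Parcel:
  From 0 m to 1100 m (dry): cools by 10 × 1.1 = 11°C, giving -5°C.
  From 1100 m to 2100 m (saturated): cools by 6.2 × 1 = 6.2°C, giving -11.2°C.
Environment:
  From 0 m to 2100 m (environment): cools by 2.9 × 2.1 = 6.09°C, giving -0.09°C.
T_parcel − T_env = -11.2 − (-0.09) = -11.11°C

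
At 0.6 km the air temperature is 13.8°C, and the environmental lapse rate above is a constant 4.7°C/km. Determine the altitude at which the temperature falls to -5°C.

4.6 km

Height above start = (13.8 − (-5)) / 4.7 = 4 km
Altitude = 600 m + 4000 m = 4600 m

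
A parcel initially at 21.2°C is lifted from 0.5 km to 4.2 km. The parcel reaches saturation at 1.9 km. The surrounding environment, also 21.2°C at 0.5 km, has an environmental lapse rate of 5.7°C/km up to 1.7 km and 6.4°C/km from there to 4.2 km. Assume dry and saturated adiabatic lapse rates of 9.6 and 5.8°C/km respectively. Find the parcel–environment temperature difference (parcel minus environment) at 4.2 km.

Parcel:
  Dry to 1900 m: -9.6 × 1.4 km = -13.44°C, so T = 7.76°C.
  Saturated to 4200 m: -5.8 × 2.3 km = -13.34°C, so T = -5.58°C.
Environment:
  Environment, lower layer to 1700 m: -5.7 × 1.2 km = -6.84°C, so T = 14.36°C.
  Environment, upper layer to 4200 m: -6.4 × 2.5 km = -16°C, so T = -1.64°C.
T_parcel − T_env = -5.58 − (-1.64) = -3.94°C

-3.94°C (parcel cooler than environment)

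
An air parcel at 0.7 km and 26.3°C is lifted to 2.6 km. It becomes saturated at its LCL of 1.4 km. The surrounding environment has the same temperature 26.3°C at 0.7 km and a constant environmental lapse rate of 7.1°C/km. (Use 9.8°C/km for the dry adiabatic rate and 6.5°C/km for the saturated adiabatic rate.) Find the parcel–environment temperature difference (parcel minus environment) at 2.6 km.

-1.17°C (parcel cooler than environment)

Parcel:
  700 → 1400 m (dry, 9.8°C/km): ΔT = -9.8 × 0.7 = -6.86°C → T = 19.44°C
  1400 → 2600 m (saturated, 6.5°C/km): ΔT = -6.5 × 1.2 = -7.8°C → T = 11.64°C
Environment:
  700 → 2600 m (environment, 7.1°C/km): ΔT = -7.1 × 1.9 = -13.49°C → T = 12.81°C
T_parcel − T_env = 11.64 − 12.81 = -1.17°C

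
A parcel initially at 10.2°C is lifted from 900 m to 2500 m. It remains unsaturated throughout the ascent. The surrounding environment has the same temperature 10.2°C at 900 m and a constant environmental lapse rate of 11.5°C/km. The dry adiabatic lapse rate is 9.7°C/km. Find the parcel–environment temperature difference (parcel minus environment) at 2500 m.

Parcel:
  From 900 m to 2500 m (dry): cools by 9.7 × 1.6 = 15.52°C, giving -5.32°C.
Environment:
  From 900 m to 2500 m (environment): cools by 11.5 × 1.6 = 18.4°C, giving -8.2°C.
T_parcel − T_env = -5.32 − (-8.2) = +2.88°C

+2.88°C (parcel warmer than environment)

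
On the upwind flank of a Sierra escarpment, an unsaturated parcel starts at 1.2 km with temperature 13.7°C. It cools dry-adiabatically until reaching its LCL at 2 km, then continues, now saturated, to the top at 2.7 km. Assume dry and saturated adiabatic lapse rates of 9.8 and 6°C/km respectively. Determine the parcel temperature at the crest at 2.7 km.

From 1200 m to 2000 m (dry): cools by 9.8 × 0.8 = 7.84°C, giving 5.86°C.
From 2000 m to 2700 m (saturated): cools by 6 × 0.7 = 4.2°C, giving 1.66°C.

1.66°C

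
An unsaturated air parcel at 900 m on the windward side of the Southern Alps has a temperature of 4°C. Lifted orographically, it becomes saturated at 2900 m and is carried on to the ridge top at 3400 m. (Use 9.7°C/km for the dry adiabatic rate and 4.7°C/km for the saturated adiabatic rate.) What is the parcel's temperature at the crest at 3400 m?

-17.75°C

From 900 m to 2900 m (dry): cools by 9.7 × 2 = 19.4°C, giving -15.4°C.
From 2900 m to 3400 m (saturated): cools by 4.7 × 0.5 = 2.35°C, giving -17.75°C.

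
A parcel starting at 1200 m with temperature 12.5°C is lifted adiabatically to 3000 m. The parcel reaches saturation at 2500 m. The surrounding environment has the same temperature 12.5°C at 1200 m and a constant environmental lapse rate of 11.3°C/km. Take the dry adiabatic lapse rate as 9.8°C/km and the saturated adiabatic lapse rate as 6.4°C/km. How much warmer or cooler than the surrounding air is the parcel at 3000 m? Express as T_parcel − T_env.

Parcel:
  From 1200 m to 2500 m (dry): cools by 9.8 × 1.3 = 12.74°C, giving -0.24°C.
  From 2500 m to 3000 m (saturated): cools by 6.4 × 0.5 = 3.2°C, giving -3.44°C.
Environment:
  From 1200 m to 3000 m (environment): cools by 11.3 × 1.8 = 20.34°C, giving -7.84°C.
T_parcel − T_env = -3.44 − (-7.84) = +4.4°C

+4.4°C (parcel warmer than environment)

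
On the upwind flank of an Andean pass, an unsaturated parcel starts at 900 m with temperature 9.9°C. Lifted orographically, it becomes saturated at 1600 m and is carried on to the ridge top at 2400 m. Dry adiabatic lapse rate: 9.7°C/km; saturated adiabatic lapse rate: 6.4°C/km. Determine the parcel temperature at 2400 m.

From 900 m to 1600 m (dry): cools by 9.7 × 0.7 = 6.79°C, giving 3.11°C.
From 1600 m to 2400 m (saturated): cools by 6.4 × 0.8 = 5.12°C, giving -2.01°C.

-2.01°C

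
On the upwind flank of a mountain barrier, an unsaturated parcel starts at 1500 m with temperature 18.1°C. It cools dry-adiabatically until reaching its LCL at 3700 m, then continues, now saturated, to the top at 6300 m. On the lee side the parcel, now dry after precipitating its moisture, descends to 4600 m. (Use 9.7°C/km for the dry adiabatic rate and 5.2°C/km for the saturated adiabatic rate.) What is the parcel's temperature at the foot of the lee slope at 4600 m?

Dry to 3700 m: -9.7 × 2.2 km = -21.34°C, so T = -3.24°C.
Saturated to 6300 m: -5.2 × 2.6 km = -13.52°C, so T = -16.76°C.
Dry descent to 4600 m: +9.7 × 1.7 km = +16.49°C, so T = -0.27°C.

-0.27°C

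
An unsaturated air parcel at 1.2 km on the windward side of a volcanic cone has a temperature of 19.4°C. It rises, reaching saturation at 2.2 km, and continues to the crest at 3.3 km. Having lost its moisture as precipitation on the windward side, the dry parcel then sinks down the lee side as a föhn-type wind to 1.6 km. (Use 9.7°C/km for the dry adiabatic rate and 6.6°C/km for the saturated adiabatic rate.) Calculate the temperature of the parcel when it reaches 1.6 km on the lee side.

18.93°C

1200 → 2200 m (dry, 9.7°C/km): ΔT = -9.7 × 1 = -9.7°C → T = 9.7°C
2200 → 3300 m (saturated, 6.6°C/km): ΔT = -6.6 × 1.1 = -7.26°C → T = 2.44°C
3300 → 1600 m (dry descent, 9.7°C/km): ΔT = +9.7 × 1.7 = +16.49°C → T = 18.93°C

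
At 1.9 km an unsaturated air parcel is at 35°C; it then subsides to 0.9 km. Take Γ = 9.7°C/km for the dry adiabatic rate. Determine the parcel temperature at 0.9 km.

44.7°C

Dry adiabatic to 900 m: +9.7 × 1 km = +9.7°C, so T = 44.7°C.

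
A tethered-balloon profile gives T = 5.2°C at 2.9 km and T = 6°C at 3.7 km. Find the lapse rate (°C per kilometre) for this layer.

-1°C/km

Γ = −ΔT/Δz = (5.2 − 6) / (3700 − 2900) m
  = -0.8°C / 0.8 km = -1°C/km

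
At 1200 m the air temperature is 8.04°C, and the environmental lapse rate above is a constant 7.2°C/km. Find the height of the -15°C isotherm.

4400 m

Height above start = (8.04 − (-15)) / 7.2 = 3.2 km
Altitude = 1200 m + 3200 m = 4400 m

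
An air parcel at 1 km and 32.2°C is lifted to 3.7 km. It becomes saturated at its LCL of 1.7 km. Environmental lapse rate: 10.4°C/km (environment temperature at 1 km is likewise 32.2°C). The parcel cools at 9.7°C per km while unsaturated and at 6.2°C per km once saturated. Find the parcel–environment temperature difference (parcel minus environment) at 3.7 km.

+8.89°C (parcel warmer than environment)

Parcel:
  From 1000 m to 1700 m (dry): cools by 9.7 × 0.7 = 6.79°C, giving 25.41°C.
  From 1700 m to 3700 m (saturated): cools by 6.2 × 2 = 12.4°C, giving 13.01°C.
Environment:
  From 1000 m to 3700 m (environment): cools by 10.4 × 2.7 = 28.08°C, giving 4.12°C.
T_parcel − T_env = 13.01 − 4.12 = +8.89°C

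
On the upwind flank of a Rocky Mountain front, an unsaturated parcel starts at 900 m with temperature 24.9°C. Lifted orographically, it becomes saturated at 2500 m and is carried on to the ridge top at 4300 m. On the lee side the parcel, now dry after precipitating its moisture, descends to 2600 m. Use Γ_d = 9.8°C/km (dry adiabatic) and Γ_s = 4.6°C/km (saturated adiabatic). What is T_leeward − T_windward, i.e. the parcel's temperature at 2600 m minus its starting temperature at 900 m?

Dry to 2500 m: -9.8 × 1.6 km = -15.68°C, so T = 9.22°C.
Saturated to 4300 m: -4.6 × 1.8 km = -8.28°C, so T = 0.94°C.
Dry descent to 2600 m: +9.8 × 1.7 km = +16.66°C, so T = 17.6°C.
Net change vs windward start: 17.6 − 24.9 = -7.3°C

-7.3°C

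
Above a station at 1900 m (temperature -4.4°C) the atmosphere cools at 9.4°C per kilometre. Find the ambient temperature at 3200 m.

-16.62°C

Environmental to 3200 m: -9.4 × 1.3 km = -12.22°C, so T = -16.62°C.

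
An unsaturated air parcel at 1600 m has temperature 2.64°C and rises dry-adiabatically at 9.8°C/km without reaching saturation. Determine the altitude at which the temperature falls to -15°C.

Height above start = (2.64 − (-15)) / 9.8 = 1.8 km
Altitude = 1600 m + 1800 m = 3400 m

3400 m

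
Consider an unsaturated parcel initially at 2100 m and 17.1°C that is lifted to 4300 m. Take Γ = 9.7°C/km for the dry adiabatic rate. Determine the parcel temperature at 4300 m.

-4.24°C

2100–4300 m, dry adiabatic: Δz = 2.2 km ⇒ ΔT = -21.34°C; T = -4.24°C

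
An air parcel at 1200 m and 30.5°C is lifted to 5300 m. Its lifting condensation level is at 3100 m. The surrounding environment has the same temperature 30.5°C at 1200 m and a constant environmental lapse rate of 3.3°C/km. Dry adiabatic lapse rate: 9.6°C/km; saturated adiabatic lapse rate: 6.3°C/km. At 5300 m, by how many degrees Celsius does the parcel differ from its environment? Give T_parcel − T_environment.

-18.57°C (parcel cooler than environment)

Parcel:
  1200 → 3100 m (dry, 9.6°C/km): ΔT = -9.6 × 1.9 = -18.24°C → T = 12.26°C
  3100 → 5300 m (saturated, 6.3°C/km): ΔT = -6.3 × 2.2 = -13.86°C → T = -1.6°C
Environment:
  1200 → 5300 m (environment, 3.3°C/km): ΔT = -3.3 × 4.1 = -13.53°C → T = 16.97°C
T_parcel − T_env = -1.6 − 16.97 = -18.57°C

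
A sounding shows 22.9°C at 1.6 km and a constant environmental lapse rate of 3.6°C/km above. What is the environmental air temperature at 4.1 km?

13.9°C

1600 → 4100 m (environmental, 3.6°C/km): ΔT = -3.6 × 2.5 = -9°C → T = 13.9°C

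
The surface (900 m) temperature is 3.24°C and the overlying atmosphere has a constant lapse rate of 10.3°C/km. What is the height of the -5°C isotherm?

Height above start = (3.24 − (-5)) / 10.3 = 0.8 km
Altitude = 900 m + 800 m = 1700 m

1700 m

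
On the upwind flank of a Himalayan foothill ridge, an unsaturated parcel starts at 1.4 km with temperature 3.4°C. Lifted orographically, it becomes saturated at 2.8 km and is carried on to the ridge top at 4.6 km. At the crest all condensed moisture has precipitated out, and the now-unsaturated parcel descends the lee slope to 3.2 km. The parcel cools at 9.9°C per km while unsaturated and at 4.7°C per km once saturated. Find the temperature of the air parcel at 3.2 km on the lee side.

1400 → 2800 m (dry, 9.9°C/km): ΔT = -9.9 × 1.4 = -13.86°C → T = -10.46°C
2800 → 4600 m (saturated, 4.7°C/km): ΔT = -4.7 × 1.8 = -8.46°C → T = -18.92°C
4600 → 3200 m (dry descent, 9.9°C/km): ΔT = +9.9 × 1.4 = +13.86°C → T = -5.06°C

-5.06°C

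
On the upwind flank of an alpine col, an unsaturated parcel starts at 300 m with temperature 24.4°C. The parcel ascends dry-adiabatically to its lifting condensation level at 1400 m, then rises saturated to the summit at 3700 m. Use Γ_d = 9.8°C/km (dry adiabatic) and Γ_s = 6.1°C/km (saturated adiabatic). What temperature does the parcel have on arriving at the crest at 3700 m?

Dry to 1400 m: -9.8 × 1.1 km = -10.78°C, so T = 13.62°C.
Saturated to 3700 m: -6.1 × 2.3 km = -14.03°C, so T = -0.41°C.

-0.41°C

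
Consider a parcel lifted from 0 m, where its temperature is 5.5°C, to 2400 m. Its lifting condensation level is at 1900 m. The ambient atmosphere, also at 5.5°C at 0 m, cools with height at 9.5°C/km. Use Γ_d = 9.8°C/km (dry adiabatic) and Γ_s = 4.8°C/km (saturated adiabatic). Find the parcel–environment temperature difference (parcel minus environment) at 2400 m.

Parcel:
  Dry to 1900 m: -9.8 × 1.9 km = -18.62°C, so T = -13.12°C.
  Saturated to 2400 m: -4.8 × 0.5 km = -2.4°C, so T = -15.52°C.
Environment:
  Environment to 2400 m: -9.5 × 2.4 km = -22.8°C, so T = -17.3°C.
T_parcel − T_env = -15.52 − (-17.3) = +1.78°C

+1.78°C (parcel warmer than environment)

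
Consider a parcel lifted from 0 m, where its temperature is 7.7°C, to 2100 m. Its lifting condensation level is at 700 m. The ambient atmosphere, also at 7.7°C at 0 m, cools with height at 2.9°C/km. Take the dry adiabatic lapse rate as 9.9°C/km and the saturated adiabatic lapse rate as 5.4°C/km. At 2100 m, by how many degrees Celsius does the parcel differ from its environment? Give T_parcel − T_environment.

-8.4°C (parcel cooler than environment)

Parcel:
  From 0 m to 700 m (dry): cools by 9.9 × 0.7 = 6.93°C, giving 0.77°C.
  From 700 m to 2100 m (saturated): cools by 5.4 × 1.4 = 7.56°C, giving -6.79°C.
Environment:
  From 0 m to 2100 m (environment): cools by 2.9 × 2.1 = 6.09°C, giving 1.61°C.
T_parcel − T_env = -6.79 − 1.61 = -8.4°C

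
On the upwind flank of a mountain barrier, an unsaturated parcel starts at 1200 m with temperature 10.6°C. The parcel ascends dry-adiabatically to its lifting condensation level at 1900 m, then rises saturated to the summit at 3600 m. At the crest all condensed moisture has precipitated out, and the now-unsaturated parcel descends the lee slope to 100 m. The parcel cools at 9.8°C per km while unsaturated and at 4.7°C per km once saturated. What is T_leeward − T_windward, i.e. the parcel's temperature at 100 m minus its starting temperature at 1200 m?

+19.45°C

From 1200 m to 1900 m (dry): cools by 9.8 × 0.7 = 6.86°C, giving 3.74°C.
From 1900 m to 3600 m (saturated): cools by 4.7 × 1.7 = 7.99°C, giving -4.25°C.
From 3600 m to 100 m (dry descent): warms by 9.8 × 3.5 = 34.3°C, giving 30.05°C.
Net change vs windward start: 30.05 − 10.6 = +19.45°C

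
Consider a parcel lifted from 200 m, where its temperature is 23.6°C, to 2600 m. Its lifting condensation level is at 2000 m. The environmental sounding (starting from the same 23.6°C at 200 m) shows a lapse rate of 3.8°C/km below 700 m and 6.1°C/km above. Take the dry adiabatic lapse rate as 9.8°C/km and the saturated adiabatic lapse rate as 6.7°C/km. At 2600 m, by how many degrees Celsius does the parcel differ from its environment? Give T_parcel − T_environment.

Parcel:
  200 → 2000 m (dry, 9.8°C/km): ΔT = -9.8 × 1.8 = -17.64°C → T = 5.96°C
  2000 → 2600 m (saturated, 6.7°C/km): ΔT = -6.7 × 0.6 = -4.02°C → T = 1.94°C
Environment:
  200 → 700 m (environment, lower layer, 3.8°C/km): ΔT = -3.8 × 0.5 = -1.9°C → T = 21.7°C
  700 → 2600 m (environment, upper layer, 6.1°C/km): ΔT = -6.1 × 1.9 = -11.59°C → T = 10.11°C
T_parcel − T_env = 1.94 − 10.11 = -8.17°C

-8.17°C (parcel cooler than environment)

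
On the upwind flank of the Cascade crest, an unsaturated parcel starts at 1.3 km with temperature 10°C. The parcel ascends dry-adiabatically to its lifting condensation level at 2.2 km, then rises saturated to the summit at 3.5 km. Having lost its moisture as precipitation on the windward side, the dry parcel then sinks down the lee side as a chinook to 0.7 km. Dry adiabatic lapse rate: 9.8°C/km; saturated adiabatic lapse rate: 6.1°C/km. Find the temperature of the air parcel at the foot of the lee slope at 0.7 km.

20.69°C

1300–2200 m, dry: Δz = 0.9 km ⇒ ΔT = -8.82°C; T = 1.18°C
2200–3500 m, saturated: Δz = 1.3 km ⇒ ΔT = -7.93°C; T = -6.75°C
3500–700 m, dry descent: Δz = 2.8 km ⇒ ΔT = +27.44°C; T = 20.69°C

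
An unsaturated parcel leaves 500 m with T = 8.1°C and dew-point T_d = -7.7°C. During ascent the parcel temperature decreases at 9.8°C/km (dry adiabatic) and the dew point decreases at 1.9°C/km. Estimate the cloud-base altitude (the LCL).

2500 m

T and T_d converge at 9.8 − 1.9 = 7.9°C per km
Height above start = (8.1 − (-7.7)) / 7.9 = 2 km
LCL altitude = 500 m + 2000 m = 2500 m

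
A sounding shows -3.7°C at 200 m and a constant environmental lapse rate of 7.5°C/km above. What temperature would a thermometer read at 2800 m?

-23.2°C

200–2800 m, environmental: Δz = 2.6 km ⇒ ΔT = -19.5°C; T = -23.2°C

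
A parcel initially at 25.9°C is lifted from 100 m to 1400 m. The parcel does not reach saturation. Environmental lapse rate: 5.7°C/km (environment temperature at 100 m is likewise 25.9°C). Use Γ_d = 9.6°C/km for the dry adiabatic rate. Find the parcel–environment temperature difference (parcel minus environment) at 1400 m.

-5.07°C (parcel cooler than environment)

Parcel:
  Dry to 1400 m: -9.6 × 1.3 km = -12.48°C, so T = 13.42°C.
Environment:
  Environment to 1400 m: -5.7 × 1.3 km = -7.41°C, so T = 18.49°C.
T_parcel − T_env = 13.42 − 18.49 = -5.07°C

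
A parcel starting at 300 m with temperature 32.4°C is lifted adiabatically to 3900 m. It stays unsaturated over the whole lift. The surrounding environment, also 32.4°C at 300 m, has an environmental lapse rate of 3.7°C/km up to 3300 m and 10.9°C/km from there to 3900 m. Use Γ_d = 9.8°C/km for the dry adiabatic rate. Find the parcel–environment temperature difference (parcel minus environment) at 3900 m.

-17.64°C (parcel cooler than environment)

Parcel:
  From 300 m to 3900 m (dry): cools by 9.8 × 3.6 = 35.28°C, giving -2.88°C.
Environment:
  From 300 m to 3300 m (environment, lower layer): cools by 3.7 × 3 = 11.1°C, giving 21.3°C.
  From 3300 m to 3900 m (environment, upper layer): cools by 10.9 × 0.6 = 6.54°C, giving 14.76°C.
T_parcel − T_env = -2.88 − 14.76 = -17.64°C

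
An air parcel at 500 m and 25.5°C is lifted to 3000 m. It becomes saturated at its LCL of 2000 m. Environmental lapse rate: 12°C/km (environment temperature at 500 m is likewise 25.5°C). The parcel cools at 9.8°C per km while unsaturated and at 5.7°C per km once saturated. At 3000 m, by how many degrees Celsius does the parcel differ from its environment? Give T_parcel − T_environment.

Parcel:
  Dry to 2000 m: -9.8 × 1.5 km = -14.7°C, so T = 10.8°C.
  Saturated to 3000 m: -5.7 × 1 km = -5.7°C, so T = 5.1°C.
Environment:
  Environment to 3000 m: -12 × 2.5 km = -30°C, so T = -4.5°C.
T_parcel − T_env = 5.1 − (-4.5) = +9.6°C

+9.6°C (parcel warmer than environment)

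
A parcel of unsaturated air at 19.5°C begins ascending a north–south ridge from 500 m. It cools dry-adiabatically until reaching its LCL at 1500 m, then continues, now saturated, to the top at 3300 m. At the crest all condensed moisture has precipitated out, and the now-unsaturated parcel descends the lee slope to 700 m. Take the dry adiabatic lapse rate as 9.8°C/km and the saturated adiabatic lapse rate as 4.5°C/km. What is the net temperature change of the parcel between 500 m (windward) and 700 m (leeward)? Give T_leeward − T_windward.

+7.58°C

500–1500 m, dry: Δz = 1 km ⇒ ΔT = -9.8°C; T = 9.7°C
1500–3300 m, saturated: Δz = 1.8 km ⇒ ΔT = -8.1°C; T = 1.6°C
3300–700 m, dry descent: Δz = 2.6 km ⇒ ΔT = +25.48°C; T = 27.08°C
Net change vs windward start: 27.08 − 19.5 = +7.58°C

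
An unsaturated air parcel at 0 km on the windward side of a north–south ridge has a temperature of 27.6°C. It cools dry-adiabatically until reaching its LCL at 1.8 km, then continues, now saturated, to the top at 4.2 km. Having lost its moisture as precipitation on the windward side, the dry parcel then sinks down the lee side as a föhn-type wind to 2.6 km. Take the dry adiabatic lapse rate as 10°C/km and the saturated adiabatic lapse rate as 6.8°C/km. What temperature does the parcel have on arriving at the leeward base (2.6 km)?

0–1800 m, dry: Δz = 1.8 km ⇒ ΔT = -18°C; T = 9.6°C
1800–4200 m, saturated: Δz = 2.4 km ⇒ ΔT = -16.32°C; T = -6.72°C
4200–2600 m, dry descent: Δz = 1.6 km ⇒ ΔT = +16°C; T = 9.28°C

9.28°C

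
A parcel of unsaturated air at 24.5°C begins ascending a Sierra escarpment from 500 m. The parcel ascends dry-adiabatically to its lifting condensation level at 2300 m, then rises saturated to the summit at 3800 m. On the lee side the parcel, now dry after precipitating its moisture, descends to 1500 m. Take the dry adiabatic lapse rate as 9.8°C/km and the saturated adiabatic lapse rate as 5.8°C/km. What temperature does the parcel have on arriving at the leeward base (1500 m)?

20.7°C

Dry to 2300 m: -9.8 × 1.8 km = -17.64°C, so T = 6.86°C.
Saturated to 3800 m: -5.8 × 1.5 km = -8.7°C, so T = -1.84°C.
Dry descent to 1500 m: +9.8 × 2.3 km = +22.54°C, so T = 20.7°C.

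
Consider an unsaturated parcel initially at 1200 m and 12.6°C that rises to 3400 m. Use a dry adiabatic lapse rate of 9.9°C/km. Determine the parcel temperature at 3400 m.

Dry adiabatic to 3400 m: -9.9 × 2.2 km = -21.78°C, so T = -9.18°C.

-9.18°C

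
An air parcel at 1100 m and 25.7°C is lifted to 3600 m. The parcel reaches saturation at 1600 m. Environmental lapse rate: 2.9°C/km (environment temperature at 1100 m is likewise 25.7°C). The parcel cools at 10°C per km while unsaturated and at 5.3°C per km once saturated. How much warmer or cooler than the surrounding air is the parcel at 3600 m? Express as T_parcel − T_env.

Parcel:
  From 1100 m to 1600 m (dry): cools by 10 × 0.5 = 5°C, giving 20.7°C.
  From 1600 m to 3600 m (saturated): cools by 5.3 × 2 = 10.6°C, giving 10.1°C.
Environment:
  From 1100 m to 3600 m (environment): cools by 2.9 × 2.5 = 7.25°C, giving 18.45°C.
T_parcel − T_env = 10.1 − 18.45 = -8.35°C

-8.35°C (parcel cooler than environment)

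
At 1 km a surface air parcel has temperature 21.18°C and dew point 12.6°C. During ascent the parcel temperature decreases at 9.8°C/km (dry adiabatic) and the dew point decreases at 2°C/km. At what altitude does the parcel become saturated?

2.1 km

T and T_d converge at 9.8 − 2 = 7.8°C per km
Height above start = (21.18 − 12.6) / 7.8 = 1.1 km
LCL altitude = 1000 m + 1100 m = 2100 m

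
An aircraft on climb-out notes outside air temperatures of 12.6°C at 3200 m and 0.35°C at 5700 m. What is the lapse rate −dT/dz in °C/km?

Γ = −ΔT/Δz = (12.6 − 0.35) / (5700 − 3200) m
  = 12.25°C / 2.5 km = 4.9°C/km

4.9°C/km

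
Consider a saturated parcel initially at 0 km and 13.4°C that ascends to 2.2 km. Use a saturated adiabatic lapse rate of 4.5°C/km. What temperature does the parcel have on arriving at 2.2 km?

3.5°C

0–2200 m, saturated adiabatic: Δz = 2.2 km ⇒ ΔT = -9.9°C; T = 3.5°C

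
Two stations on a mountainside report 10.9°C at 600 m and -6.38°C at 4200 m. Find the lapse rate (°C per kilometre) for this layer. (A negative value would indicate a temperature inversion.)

4.8°C/km

Γ = −ΔT/Δz = (10.9 − (-6.38)) / (4200 − 600) m
  = 17.28°C / 3.6 km = 4.8°C/km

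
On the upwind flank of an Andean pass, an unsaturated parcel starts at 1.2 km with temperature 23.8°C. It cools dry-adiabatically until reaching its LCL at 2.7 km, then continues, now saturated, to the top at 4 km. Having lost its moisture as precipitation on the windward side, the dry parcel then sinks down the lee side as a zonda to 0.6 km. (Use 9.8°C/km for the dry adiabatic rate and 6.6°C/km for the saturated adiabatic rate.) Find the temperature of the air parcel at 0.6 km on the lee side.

From 1200 m to 2700 m (dry): cools by 9.8 × 1.5 = 14.7°C, giving 9.1°C.
From 2700 m to 4000 m (saturated): cools by 6.6 × 1.3 = 8.58°C, giving 0.52°C.
From 4000 m to 600 m (dry descent): warms by 9.8 × 3.4 = 33.32°C, giving 33.84°C.

33.84°C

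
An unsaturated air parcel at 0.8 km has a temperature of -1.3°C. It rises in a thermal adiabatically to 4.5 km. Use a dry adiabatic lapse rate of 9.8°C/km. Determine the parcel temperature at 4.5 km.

Dry adiabatic to 4500 m: -9.8 × 3.7 km = -36.26°C, so T = -37.56°C.

-37.56°C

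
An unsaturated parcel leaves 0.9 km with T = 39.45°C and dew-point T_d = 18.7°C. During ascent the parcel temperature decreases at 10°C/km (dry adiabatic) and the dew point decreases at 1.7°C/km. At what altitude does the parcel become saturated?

3.4 km

T and T_d converge at 10 − 1.7 = 8.3°C per km
Height above start = (39.45 − 18.7) / 8.3 = 2.5 km
LCL altitude = 900 m + 2500 m = 3400 m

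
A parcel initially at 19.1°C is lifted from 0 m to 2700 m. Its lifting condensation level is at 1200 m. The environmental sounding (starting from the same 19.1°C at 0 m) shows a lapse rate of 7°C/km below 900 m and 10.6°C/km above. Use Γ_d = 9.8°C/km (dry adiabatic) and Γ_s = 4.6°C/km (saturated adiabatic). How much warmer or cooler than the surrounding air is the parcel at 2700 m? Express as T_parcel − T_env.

+6.72°C (parcel warmer than environment)

Parcel:
  0 → 1200 m (dry, 9.8°C/km): ΔT = -9.8 × 1.2 = -11.76°C → T = 7.34°C
  1200 → 2700 m (saturated, 4.6°C/km): ΔT = -4.6 × 1.5 = -6.9°C → T = 0.44°C
Environment:
  0 → 900 m (environment, lower layer, 7°C/km): ΔT = -7 × 0.9 = -6.3°C → T = 12.8°C
  900 → 2700 m (environment, upper layer, 10.6°C/km): ΔT = -10.6 × 1.8 = -19.08°C → T = -6.28°C
T_parcel − T_env = 0.44 − (-6.28) = +6.72°C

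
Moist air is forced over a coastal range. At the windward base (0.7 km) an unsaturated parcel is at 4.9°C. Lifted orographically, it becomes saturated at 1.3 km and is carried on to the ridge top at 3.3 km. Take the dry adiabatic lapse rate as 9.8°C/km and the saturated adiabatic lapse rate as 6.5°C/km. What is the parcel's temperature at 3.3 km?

-13.98°C

Dry to 1300 m: -9.8 × 0.6 km = -5.88°C, so T = -0.98°C.
Saturated to 3300 m: -6.5 × 2 km = -13°C, so T = -13.98°C.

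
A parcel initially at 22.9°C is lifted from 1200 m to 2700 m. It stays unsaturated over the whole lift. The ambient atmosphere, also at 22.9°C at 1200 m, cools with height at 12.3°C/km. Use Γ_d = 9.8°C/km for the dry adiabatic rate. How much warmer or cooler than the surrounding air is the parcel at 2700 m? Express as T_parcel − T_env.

Parcel:
  1200 → 2700 m (dry, 9.8°C/km): ΔT = -9.8 × 1.5 = -14.7°C → T = 8.2°C
Environment:
  1200 → 2700 m (environment, 12.3°C/km): ΔT = -12.3 × 1.5 = -18.45°C → T = 4.45°C
T_parcel − T_env = 8.2 − 4.45 = +3.75°C

+3.75°C (parcel warmer than environment)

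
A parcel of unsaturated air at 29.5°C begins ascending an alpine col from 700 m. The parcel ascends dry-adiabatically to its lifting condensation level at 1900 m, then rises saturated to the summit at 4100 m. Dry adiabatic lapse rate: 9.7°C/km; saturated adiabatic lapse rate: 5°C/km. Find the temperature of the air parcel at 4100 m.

6.86°C

700 → 1900 m (dry, 9.7°C/km): ΔT = -9.7 × 1.2 = -11.64°C → T = 17.86°C
1900 → 4100 m (saturated, 5°C/km): ΔT = -5 × 2.2 = -11°C → T = 6.86°C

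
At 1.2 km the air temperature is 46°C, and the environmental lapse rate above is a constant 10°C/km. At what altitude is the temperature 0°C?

Height above start = (46 − 0) / 10 = 4.6 km
Altitude = 1200 m + 4600 m = 5800 m

5.8 km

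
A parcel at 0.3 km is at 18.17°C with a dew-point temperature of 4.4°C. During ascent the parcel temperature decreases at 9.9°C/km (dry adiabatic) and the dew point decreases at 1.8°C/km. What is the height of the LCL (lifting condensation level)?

2 km

T and T_d converge at 9.9 − 1.8 = 8.1°C per km
Height above start = (18.17 − 4.4) / 8.1 = 1.7 km
LCL altitude = 300 m + 1700 m = 2000 m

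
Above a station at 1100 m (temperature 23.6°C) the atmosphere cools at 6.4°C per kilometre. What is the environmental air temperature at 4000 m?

1100–4000 m, environmental: Δz = 2.9 km ⇒ ΔT = -18.56°C; T = 5.04°C

5.04°C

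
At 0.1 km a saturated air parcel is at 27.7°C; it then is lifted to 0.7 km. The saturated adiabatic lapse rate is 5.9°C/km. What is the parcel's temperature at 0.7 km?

100–700 m, saturated adiabatic: Δz = 0.6 km ⇒ ΔT = -3.54°C; T = 24.16°C

24.16°C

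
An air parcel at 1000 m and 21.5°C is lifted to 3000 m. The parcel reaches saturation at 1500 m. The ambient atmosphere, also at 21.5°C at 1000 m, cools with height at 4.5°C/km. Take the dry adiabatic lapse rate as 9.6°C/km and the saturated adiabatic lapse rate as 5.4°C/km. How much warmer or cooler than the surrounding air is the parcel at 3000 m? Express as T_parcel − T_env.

Parcel:
  1000 → 1500 m (dry, 9.6°C/km): ΔT = -9.6 × 0.5 = -4.8°C → T = 16.7°C
  1500 → 3000 m (saturated, 5.4°C/km): ΔT = -5.4 × 1.5 = -8.1°C → T = 8.6°C
Environment:
  1000 → 3000 m (environment, 4.5°C/km): ΔT = -4.5 × 2 = -9°C → T = 12.5°C
T_parcel − T_env = 8.6 − 12.5 = -3.9°C

-3.9°C (parcel cooler than environment)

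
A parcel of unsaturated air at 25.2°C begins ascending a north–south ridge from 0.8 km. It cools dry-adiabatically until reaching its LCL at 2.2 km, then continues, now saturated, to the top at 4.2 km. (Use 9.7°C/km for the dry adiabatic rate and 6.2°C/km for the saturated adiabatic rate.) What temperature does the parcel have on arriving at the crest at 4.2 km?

-0.78°C

800 → 2200 m (dry, 9.7°C/km): ΔT = -9.7 × 1.4 = -13.58°C → T = 11.62°C
2200 → 4200 m (saturated, 6.2°C/km): ΔT = -6.2 × 2 = -12.4°C → T = -0.78°C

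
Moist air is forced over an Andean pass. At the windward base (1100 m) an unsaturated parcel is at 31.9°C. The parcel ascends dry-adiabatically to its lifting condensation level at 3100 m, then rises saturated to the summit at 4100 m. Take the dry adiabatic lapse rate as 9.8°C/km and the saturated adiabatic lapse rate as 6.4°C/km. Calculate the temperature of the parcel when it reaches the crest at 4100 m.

Dry to 3100 m: -9.8 × 2 km = -19.6°C, so T = 12.3°C.
Saturated to 4100 m: -6.4 × 1 km = -6.4°C, so T = 5.9°C.

5.9°C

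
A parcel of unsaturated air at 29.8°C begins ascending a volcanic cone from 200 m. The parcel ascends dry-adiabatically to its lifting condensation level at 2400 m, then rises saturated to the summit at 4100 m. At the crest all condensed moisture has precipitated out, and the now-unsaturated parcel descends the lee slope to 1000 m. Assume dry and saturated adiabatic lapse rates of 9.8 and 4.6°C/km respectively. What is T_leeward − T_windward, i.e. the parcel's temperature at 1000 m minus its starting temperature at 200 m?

+1°C

200 → 2400 m (dry, 9.8°C/km): ΔT = -9.8 × 2.2 = -21.56°C → T = 8.24°C
2400 → 4100 m (saturated, 4.6°C/km): ΔT = -4.6 × 1.7 = -7.82°C → T = 0.42°C
4100 → 1000 m (dry descent, 9.8°C/km): ΔT = +9.8 × 3.1 = +30.38°C → T = 30.8°C
Net change vs windward start: 30.8 − 29.8 = +1°C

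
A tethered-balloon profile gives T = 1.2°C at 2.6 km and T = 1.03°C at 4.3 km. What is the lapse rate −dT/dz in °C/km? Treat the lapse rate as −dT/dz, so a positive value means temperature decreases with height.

0.1°C/km

Γ = −ΔT/Δz = (1.2 − 1.03) / (4300 − 2600) m
  = 0.17°C / 1.7 km = 0.1°C/km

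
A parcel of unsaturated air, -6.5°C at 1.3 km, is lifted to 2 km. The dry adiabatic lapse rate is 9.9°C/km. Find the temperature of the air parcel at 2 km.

-13.43°C

From 1300 m to 2000 m (dry adiabatic): cools by 9.9 × 0.7 = 6.93°C, giving -13.43°C.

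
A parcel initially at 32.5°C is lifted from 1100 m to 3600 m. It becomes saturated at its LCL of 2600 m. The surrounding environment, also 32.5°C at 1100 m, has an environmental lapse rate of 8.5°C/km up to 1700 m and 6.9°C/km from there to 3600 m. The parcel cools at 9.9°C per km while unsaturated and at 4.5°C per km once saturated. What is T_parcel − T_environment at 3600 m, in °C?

-1.14°C (parcel cooler than environment)

Parcel:
  1100 → 2600 m (dry, 9.9°C/km): ΔT = -9.9 × 1.5 = -14.85°C → T = 17.65°C
  2600 → 3600 m (saturated, 4.5°C/km): ΔT = -4.5 × 1 = -4.5°C → T = 13.15°C
Environment:
  1100 → 1700 m (environment, lower layer, 8.5°C/km): ΔT = -8.5 × 0.6 = -5.1°C → T = 27.4°C
  1700 → 3600 m (environment, upper layer, 6.9°C/km): ΔT = -6.9 × 1.9 = -13.11°C → T = 14.29°C
T_parcel − T_env = 13.15 − 14.29 = -1.14°C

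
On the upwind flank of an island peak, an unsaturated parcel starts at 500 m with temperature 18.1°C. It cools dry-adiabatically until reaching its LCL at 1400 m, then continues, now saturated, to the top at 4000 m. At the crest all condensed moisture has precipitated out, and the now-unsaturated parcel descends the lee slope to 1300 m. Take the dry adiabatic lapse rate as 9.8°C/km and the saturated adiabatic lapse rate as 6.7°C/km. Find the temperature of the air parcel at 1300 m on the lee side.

18.32°C

500–1400 m, dry: Δz = 0.9 km ⇒ ΔT = -8.82°C; T = 9.28°C
1400–4000 m, saturated: Δz = 2.6 km ⇒ ΔT = -17.42°C; T = -8.14°C
4000–1300 m, dry descent: Δz = 2.7 km ⇒ ΔT = +26.46°C; T = 18.32°C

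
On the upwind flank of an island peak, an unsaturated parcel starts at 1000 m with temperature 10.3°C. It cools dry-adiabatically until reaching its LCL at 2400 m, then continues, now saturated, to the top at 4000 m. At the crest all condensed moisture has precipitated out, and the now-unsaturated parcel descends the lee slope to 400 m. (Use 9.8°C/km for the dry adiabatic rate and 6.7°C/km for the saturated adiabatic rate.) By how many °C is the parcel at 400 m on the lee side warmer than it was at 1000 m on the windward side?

From 1000 m to 2400 m (dry): cools by 9.8 × 1.4 = 13.72°C, giving -3.42°C.
From 2400 m to 4000 m (saturated): cools by 6.7 × 1.6 = 10.72°C, giving -14.14°C.
From 4000 m to 400 m (dry descent): warms by 9.8 × 3.6 = 35.28°C, giving 21.14°C.
Net change vs windward start: 21.14 − 10.3 = +10.84°C

+10.84°C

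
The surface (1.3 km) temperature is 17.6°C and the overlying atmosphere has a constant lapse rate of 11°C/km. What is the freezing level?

Height above start = (17.6 − 0) / 11 = 1.6 km
Altitude = 1300 m + 1600 m = 2900 m

2.9 km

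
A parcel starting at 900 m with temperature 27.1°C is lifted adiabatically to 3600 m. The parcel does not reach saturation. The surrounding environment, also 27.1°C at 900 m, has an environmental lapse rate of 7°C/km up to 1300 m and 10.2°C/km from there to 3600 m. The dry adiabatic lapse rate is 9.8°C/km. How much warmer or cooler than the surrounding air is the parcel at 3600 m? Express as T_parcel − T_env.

Parcel:
  900–3600 m, dry: Δz = 2.7 km ⇒ ΔT = -26.46°C; T = 0.64°C
Environment:
  900–1300 m, environment, lower layer: Δz = 0.4 km ⇒ ΔT = -2.8°C; T = 24.3°C
  1300–3600 m, environment, upper layer: Δz = 2.3 km ⇒ ΔT = -23.46°C; T = 0.84°C
T_parcel − T_env = 0.64 − 0.84 = -0.2°C

-0.2°C (parcel cooler than environment)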